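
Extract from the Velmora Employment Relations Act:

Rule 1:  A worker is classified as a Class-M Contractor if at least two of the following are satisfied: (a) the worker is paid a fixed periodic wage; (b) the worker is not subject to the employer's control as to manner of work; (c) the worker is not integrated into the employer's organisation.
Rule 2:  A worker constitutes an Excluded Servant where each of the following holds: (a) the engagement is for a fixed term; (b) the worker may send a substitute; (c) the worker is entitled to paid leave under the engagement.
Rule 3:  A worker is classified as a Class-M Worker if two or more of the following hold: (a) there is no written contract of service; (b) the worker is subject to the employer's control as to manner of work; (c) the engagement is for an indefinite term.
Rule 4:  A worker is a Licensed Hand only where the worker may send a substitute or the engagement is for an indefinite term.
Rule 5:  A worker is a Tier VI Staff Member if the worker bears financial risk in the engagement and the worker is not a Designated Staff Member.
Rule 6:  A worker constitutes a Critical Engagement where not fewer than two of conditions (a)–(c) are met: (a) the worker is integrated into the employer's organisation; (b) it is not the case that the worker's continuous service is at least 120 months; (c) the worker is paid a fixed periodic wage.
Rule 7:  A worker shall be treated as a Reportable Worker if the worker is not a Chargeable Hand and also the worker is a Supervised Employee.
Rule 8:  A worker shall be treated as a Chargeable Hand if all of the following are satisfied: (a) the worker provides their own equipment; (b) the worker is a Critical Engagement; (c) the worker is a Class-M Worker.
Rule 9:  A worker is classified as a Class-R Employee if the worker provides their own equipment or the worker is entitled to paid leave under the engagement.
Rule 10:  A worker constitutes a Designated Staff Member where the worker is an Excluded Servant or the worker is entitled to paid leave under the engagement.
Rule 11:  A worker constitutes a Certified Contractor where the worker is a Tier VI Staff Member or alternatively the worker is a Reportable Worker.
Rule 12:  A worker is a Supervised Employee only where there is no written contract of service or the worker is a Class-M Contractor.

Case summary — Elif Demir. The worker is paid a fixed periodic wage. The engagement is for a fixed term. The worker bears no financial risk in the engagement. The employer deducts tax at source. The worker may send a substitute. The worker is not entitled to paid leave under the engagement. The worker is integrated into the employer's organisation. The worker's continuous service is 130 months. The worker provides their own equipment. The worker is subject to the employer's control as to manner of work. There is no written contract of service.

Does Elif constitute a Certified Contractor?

No

rule 2 — Excluded Servant: [the engagement is for a fixed term? yes] AND [the worker may send a substitute? yes] AND [the worker is entitled to paid leave under the engagement? no] → not satisfied.
rule 10 — Designated Staff Member: [Excluded Servant (rule 2)? no] OR [the worker is entitled to paid leave under the engagement? no] → not satisfied.
rule 5 — Tier VI Staff Member: [the worker bears financial risk in the engagement? no] AND [not a Designated Staff Member (rule 10)? yes] → not satisfied.
rule 6 — Critical Engagement: the worker is integrated into the employer's organisation? yes; worker's continuous service: 130 months ≥ 120 months? yes, so negated condition no; the worker is paid a fixed periodic wage? yes — 2 of 3 hold (need ≥2) → satisfied.
rule 3 — Class-M Worker: there is no written contract of service? yes; the worker is subject to the employer's control as to manner of work? yes; the engagement is for an indefinite term? no — 2 of 3 hold (need ≥2) → satisfied.
rule 8 — Chargeable Hand: [the worker provides their own equipment? yes] AND [Critical Engagement (rule 6)? yes] AND [Class-M Worker (rule 3)? yes] → satisfied.
rule 1 — Class-M Contractor: the worker is paid a fixed periodic wage? yes; the worker is not subject to the employer's control as to manner of work? no; the worker is not integrated into the employer's organisation? no — 1 of 3 hold (need ≥2) → not satisfied.
rule 12 — Supervised Employee: [there is no written contract of service? yes] OR [Class-M Contractor (rule 1)? no] → satisfied.
rule 7 — Reportable Worker: [not a Chargeable Hand (rule 8)? no] AND [Supervised Employee (rule 12)? yes] → not satisfied.
rule 11 — Certified Contractor: [Tier VI Staff Member (rule 5)? no] OR [Reportable Worker (rule 7)? no] → not satisfied.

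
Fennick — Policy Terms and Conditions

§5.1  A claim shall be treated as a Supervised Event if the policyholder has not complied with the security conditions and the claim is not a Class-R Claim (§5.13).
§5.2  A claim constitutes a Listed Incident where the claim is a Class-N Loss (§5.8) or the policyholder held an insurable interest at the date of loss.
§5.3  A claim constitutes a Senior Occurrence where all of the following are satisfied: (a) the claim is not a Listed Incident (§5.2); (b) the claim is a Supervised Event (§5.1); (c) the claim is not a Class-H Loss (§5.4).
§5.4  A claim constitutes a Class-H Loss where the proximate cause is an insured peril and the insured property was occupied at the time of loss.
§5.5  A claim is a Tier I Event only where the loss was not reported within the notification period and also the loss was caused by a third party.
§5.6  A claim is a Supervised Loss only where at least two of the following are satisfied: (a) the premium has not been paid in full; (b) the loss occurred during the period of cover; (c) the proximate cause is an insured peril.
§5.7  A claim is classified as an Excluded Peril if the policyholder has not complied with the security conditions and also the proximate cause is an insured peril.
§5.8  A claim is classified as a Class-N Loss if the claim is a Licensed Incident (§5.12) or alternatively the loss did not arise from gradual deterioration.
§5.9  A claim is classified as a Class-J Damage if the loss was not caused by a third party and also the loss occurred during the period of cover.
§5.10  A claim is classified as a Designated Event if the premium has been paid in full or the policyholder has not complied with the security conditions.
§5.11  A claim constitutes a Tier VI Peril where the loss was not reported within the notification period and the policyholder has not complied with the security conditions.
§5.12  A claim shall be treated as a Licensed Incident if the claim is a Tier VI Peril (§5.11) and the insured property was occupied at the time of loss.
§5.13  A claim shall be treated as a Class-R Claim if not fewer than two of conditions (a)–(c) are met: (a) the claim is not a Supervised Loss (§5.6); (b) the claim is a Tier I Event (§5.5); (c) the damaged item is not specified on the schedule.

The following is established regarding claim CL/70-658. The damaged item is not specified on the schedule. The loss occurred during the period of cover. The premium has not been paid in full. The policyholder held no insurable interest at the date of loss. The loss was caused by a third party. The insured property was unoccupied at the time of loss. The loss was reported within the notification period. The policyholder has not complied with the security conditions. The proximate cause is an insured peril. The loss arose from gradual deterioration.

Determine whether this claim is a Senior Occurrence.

Under §5.11: the loss was not reported within the notification period? no; and the policyholder has not complied with the security conditions? yes. So the claim is not a Tier VI Peril.
Under §5.12: Tier VI Peril (§5.11)? no; and the insured property was occupied at the time of loss? no. So the claim is not a Licensed Incident.
Under §5.8: Licensed Incident (§5.12)? no; or the loss did not arise from gradual deterioration? no. So the claim is not a Class-N Loss.
Under §5.2: Class-N Loss (§5.8)? no; or the policyholder held an insurable interest at the date of loss? no. So the claim is not a Listed Incident.
Under §5.6: the premium has not been paid in full? yes; the loss occurred during the period of cover? yes; the proximate cause is an insured peril? yes — 3 of 3 hold (need ≥2) → satisfied.
Under §5.5: the loss was not reported within the notification period? no; and the loss was caused by a third party? yes. So the claim is not a Tier I Event.
Under §5.13: not a Supervised Loss (§5.6)? no; Tier I Event (§5.5)? no; the damaged item is not specified on the schedule? yes — 1 of 3 hold (need ≥2) → not satisfied.
Under §5.1: the policyholder has not complied with the security conditions? yes; and not a Class-R Claim (§5.13)? yes. So the claim is a Supervised Event.
Under §5.4: the proximate cause is an insured peril? yes; and the insured property was occupied at the time of loss? no. So the claim is not a Class-H Loss.
Under §5.3: not a Listed Incident (§5.2)? yes; and Supervised Event (§5.1)? yes; and not a Class-H Loss (§5.4)? yes. So the claim is a Senior Occurrence.

Yes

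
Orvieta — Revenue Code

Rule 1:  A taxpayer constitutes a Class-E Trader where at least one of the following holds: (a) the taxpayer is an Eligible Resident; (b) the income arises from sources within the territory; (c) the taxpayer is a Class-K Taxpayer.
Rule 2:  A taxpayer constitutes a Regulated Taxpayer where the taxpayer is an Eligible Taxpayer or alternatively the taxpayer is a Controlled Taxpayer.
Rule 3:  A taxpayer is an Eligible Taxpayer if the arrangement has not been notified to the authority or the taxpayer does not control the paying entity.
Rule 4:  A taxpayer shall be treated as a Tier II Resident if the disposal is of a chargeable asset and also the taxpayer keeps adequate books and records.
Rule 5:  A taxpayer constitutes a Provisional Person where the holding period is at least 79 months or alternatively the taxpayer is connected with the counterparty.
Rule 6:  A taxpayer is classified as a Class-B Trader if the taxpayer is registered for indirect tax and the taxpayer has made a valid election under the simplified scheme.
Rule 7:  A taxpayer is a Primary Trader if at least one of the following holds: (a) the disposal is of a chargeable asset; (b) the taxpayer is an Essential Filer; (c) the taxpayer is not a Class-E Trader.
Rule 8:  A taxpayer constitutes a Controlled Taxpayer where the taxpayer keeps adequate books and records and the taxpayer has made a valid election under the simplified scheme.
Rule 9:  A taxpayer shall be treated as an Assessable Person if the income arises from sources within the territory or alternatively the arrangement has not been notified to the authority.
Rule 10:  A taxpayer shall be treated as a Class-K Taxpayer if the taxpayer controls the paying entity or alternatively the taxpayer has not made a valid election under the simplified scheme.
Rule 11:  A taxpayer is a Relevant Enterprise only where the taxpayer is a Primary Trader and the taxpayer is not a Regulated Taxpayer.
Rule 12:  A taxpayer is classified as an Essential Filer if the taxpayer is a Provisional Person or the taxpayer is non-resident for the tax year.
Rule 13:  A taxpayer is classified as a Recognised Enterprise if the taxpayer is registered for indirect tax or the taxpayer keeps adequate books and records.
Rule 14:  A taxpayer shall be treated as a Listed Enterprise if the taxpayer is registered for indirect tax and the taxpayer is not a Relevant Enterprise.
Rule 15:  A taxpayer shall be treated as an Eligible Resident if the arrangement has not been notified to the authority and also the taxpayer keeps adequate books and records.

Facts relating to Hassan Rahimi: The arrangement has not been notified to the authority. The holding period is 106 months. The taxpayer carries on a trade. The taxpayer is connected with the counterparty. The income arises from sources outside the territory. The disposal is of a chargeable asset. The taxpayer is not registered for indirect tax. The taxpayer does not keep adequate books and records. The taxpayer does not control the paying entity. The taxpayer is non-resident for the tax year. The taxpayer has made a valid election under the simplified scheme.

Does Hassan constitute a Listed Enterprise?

rule 5 — Provisional Person: [holding period: 106 months ≥ 79 months? yes] OR [the taxpayer is connected with the counterparty? yes] → satisfied.
rule 12 — Essential Filer: [Provisional Person (rule 5)? yes] OR [the taxpayer is non-resident for the tax year? yes] → satisfied.
rule 15 — Eligible Resident: [the arrangement has not been notified to the authority? yes] AND [the taxpayer keeps adequate books and records? no] → not satisfied.
rule 10 — Class-K Taxpayer: [the taxpayer controls the paying entity? no] OR [the taxpayer has not made a valid election under the simplified scheme? no] → not satisfied.
rule 1 — Class-E Trader: [Eligible Resident (rule 15)? no] OR [the income arises from sources within the territory? no] OR [Class-K Taxpayer (rule 10)? no] → not satisfied.
rule 7 — Primary Trader: [the disposal is of a chargeable asset? yes] OR [Essential Filer (rule 12)? yes] OR [not a Class-E Trader (rule 1)? yes] → satisfied.
rule 3 — Eligible Taxpayer: [the arrangement has not been notified to the authority? yes] OR [the taxpayer does not control the paying entity? yes] → satisfied.
rule 8 — Controlled Taxpayer: [the taxpayer keeps adequate books and records? no] AND [the taxpayer has made a valid election under the simplified scheme? yes] → not satisfied.
rule 2 — Regulated Taxpayer: [Eligible Taxpayer (rule 3)? yes] OR [Controlled Taxpayer (rule 8)? no] → satisfied.
rule 11 — Relevant Enterprise: [Primary Trader (rule 7)? yes] AND [not a Regulated Taxpayer (rule 2)? no] → not satisfied.
rule 14 — Listed Enterprise: [the taxpayer is registered for indirect tax? no] AND [not a Relevant Enterprise (rule 11)? yes] → not satisfied.

No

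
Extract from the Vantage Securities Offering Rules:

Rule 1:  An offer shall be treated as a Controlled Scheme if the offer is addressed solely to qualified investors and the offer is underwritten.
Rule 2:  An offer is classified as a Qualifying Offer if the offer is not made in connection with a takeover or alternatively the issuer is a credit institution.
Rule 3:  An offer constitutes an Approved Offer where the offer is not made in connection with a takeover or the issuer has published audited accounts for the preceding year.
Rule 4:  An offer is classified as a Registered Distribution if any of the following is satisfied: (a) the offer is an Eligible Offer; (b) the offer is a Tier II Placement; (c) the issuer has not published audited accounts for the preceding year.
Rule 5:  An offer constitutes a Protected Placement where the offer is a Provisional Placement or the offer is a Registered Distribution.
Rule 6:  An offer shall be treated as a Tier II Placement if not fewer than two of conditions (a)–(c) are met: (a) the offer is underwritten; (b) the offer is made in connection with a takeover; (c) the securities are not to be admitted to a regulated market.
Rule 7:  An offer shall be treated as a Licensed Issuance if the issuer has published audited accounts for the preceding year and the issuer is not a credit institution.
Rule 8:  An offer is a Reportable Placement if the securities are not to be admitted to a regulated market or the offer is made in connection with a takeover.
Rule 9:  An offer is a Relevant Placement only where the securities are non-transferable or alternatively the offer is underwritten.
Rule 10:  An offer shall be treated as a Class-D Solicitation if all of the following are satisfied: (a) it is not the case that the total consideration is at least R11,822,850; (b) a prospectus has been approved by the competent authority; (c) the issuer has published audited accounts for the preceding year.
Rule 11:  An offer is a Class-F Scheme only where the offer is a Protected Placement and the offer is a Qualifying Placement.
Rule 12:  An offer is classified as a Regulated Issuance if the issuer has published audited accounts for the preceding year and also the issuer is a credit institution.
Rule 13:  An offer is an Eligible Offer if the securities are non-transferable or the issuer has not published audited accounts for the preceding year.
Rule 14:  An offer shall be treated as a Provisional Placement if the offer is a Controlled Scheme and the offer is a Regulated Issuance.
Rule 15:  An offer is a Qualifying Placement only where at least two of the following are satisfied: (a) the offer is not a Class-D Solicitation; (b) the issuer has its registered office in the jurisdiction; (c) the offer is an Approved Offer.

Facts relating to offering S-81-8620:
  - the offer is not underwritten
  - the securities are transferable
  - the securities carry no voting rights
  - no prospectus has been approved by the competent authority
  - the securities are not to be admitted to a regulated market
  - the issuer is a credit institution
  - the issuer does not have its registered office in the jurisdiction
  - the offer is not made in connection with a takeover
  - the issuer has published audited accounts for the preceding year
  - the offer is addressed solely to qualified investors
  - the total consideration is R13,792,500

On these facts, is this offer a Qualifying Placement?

Yes

rule 10 — Class-D Solicitation: [total consideration: R13,792,500 ≥ R11,822,850? yes, so negated condition no] AND [a prospectus has been approved by the competent authority? no] AND [the issuer has published audited accounts for the preceding year? yes] → not satisfied.
rule 3 — Approved Offer: [the offer is not made in connection with a takeover? yes] OR [the issuer has published audited accounts for the preceding year? yes] → satisfied.
rule 15 — Qualifying Placement: not a Class-D Solicitation (rule 10)? yes; the issuer has its registered office in the jurisdiction? no; Approved Offer (rule 3)? yes — 2 of 3 hold (need ≥2) → satisfied.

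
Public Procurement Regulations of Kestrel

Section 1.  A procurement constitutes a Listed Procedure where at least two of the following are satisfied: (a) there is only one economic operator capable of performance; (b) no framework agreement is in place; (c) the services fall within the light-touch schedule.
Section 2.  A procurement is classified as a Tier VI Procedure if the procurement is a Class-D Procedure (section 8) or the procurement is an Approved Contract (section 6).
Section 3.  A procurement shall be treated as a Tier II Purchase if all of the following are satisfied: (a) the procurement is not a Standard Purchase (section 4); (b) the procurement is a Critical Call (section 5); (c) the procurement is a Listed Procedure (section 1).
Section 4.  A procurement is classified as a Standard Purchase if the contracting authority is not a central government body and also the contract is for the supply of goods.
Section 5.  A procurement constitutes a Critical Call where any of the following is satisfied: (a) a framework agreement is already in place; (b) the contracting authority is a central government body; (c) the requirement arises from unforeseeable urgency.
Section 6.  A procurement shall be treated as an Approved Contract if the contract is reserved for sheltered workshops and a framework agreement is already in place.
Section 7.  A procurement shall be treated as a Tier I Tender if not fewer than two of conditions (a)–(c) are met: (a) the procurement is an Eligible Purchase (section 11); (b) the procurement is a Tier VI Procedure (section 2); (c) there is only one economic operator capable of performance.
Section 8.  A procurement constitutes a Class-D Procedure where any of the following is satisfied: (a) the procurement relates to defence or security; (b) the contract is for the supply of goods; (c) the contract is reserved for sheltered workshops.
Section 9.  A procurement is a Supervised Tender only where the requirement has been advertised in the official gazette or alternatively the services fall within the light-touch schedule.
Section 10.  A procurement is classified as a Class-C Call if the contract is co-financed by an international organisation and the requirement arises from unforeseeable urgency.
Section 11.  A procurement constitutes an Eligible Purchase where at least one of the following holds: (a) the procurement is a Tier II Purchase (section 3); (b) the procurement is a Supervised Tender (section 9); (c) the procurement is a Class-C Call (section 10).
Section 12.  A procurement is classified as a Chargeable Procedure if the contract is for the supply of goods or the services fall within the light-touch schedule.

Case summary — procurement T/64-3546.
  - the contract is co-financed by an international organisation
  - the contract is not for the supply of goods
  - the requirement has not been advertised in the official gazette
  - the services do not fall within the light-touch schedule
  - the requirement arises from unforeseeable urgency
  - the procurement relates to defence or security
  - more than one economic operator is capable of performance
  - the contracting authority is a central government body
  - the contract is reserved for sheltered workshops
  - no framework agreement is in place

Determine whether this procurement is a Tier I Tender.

Yes

Under section 4: the contracting authority is not a central government body? no; and the contract is for the supply of goods? no. So the procurement is not a Standard Purchase.
Under section 5: a framework agreement is already in place? no; or the contracting authority is a central government body? yes; or the requirement arises from unforeseeable urgency? yes. So the procurement is a Critical Call.
Under section 1: there is only one economic operator capable of performance? no; no framework agreement is in place? yes; the services fall within the light-touch schedule? no — 1 of 3 hold (need ≥2) → not satisfied.
Under section 3: not a Standard Purchase (section 4)? yes; and Critical Call (section 5)? yes; and Listed Procedure (section 1)? no. So the procurement is not a Tier II Purchase.
Under section 9: the requirement has been advertised in the official gazette? no; or the services fall within the light-touch schedule? no. So the procurement is not a Supervised Tender.
Under section 10: the contract is co-financed by an international organisation? yes; and the requirement arises from unforeseeable urgency? yes. So the procurement is a Class-C Call.
Under section 11: Tier II Purchase (section 3)? no; or Supervised Tender (section 9)? no; or Class-C Call (section 10)? yes. So the procurement is an Eligible Purchase.
Under section 8: the procurement relates to defence or security? yes; or the contract is for the supply of goods? no; or the contract is reserved for sheltered workshops? yes. So the procurement is a Class-D Procedure.
Under section 6: the contract is reserved for sheltered workshops? yes; and a framework agreement is already in place? no. So the procurement is not an Approved Contract.
Under section 2: Class-D Procedure (section 8)? yes; or Approved Contract (section 6)? no. So the procurement is a Tier VI Procedure.
Under section 7: Eligible Purchase (section 11)? yes; Tier VI Procedure (section 2)? yes; there is only one economic operator capable of performance? no — 2 of 3 hold (need ≥2) → satisfied.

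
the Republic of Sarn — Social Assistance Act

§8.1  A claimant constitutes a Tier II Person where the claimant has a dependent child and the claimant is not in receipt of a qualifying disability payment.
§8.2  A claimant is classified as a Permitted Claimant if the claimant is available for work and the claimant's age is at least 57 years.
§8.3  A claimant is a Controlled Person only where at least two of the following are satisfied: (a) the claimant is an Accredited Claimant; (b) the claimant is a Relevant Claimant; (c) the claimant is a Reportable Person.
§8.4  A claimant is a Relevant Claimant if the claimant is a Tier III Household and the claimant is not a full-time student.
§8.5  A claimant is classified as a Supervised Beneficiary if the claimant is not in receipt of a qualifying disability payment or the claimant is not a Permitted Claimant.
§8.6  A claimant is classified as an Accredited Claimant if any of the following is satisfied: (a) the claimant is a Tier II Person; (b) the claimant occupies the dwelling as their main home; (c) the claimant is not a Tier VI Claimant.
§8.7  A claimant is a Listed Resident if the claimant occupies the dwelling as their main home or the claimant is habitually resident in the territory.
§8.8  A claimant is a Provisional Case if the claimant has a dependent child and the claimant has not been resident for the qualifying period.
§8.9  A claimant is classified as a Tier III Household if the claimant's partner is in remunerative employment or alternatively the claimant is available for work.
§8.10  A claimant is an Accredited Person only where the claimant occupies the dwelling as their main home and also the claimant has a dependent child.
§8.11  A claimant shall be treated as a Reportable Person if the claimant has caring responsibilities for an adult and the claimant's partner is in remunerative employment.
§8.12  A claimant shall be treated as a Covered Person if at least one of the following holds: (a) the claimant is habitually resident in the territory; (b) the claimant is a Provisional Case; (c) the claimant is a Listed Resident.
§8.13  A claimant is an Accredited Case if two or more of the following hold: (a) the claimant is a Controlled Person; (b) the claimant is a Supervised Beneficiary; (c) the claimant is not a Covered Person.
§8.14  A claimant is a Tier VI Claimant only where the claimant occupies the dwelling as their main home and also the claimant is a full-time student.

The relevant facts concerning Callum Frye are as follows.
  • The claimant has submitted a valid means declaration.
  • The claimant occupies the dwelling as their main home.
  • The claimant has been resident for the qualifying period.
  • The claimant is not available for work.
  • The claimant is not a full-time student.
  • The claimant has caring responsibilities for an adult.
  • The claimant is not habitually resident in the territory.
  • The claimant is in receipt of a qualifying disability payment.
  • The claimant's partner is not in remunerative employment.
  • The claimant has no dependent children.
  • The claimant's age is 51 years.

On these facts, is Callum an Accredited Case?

No

§8.1 — Tier II Person: [the claimant has a dependent child? no] AND [the claimant is not in receipt of a qualifying disability payment? no] → not satisfied.
§8.14 — Tier VI Claimant: [the claimant occupies the dwelling as their main home? yes] AND [the claimant is a full-time student? no] → not satisfied.
§8.6 — Accredited Claimant: [Tier II Person (§8.1)? no] OR [the claimant occupies the dwelling as their main home? yes] OR [not a Tier VI Claimant (§8.14)? yes] → satisfied.
§8.9 — Tier III Household: [the claimant's partner is in remunerative employment? no] OR [the claimant is available for work? no] → not satisfied.
§8.4 — Relevant Claimant: [Tier III Household (§8.9)? no] AND [the claimant is not a full-time student? yes] → not satisfied.
§8.11 — Reportable Person: [the claimant has caring responsibilities for an adult? yes] AND [the claimant's partner is in remunerative employment? no] → not satisfied.
§8.3 — Controlled Person: Accredited Claimant (§8.6)? yes; Relevant Claimant (§8.4)? no; Reportable Person (§8.11)? no — 1 of 3 hold (need ≥2) → not satisfied.
§8.2 — Permitted Claimant: [the claimant is available for work? no] AND [claimant's age: 51 years ≥ 57 years? no] → not satisfied.
§8.5 — Supervised Beneficiary: [the claimant is not in receipt of a qualifying disability payment? no] OR [not a Permitted Claimant (§8.2)? yes] → satisfied.
§8.8 — Provisional Case: [the claimant has a dependent child? no] AND [the claimant has not been resident for the qualifying period? no] → not satisfied.
§8.7 — Listed Resident: [the claimant occupies the dwelling as their main home? yes] OR [the claimant is habitually resident in the territory? no] → satisfied.
§8.12 — Covered Person: [the claimant is habitually resident in the territory? no] OR [Provisional Case (§8.8)? no] OR [Listed Resident (§8.7)? yes] → satisfied.
§8.13 — Accredited Case: Controlled Person (§8.3)? no; Supervised Beneficiary (§8.5)? yes; not a Covered Person (§8.12)? no — 1 of 3 hold (need ≥2) → not satisfied.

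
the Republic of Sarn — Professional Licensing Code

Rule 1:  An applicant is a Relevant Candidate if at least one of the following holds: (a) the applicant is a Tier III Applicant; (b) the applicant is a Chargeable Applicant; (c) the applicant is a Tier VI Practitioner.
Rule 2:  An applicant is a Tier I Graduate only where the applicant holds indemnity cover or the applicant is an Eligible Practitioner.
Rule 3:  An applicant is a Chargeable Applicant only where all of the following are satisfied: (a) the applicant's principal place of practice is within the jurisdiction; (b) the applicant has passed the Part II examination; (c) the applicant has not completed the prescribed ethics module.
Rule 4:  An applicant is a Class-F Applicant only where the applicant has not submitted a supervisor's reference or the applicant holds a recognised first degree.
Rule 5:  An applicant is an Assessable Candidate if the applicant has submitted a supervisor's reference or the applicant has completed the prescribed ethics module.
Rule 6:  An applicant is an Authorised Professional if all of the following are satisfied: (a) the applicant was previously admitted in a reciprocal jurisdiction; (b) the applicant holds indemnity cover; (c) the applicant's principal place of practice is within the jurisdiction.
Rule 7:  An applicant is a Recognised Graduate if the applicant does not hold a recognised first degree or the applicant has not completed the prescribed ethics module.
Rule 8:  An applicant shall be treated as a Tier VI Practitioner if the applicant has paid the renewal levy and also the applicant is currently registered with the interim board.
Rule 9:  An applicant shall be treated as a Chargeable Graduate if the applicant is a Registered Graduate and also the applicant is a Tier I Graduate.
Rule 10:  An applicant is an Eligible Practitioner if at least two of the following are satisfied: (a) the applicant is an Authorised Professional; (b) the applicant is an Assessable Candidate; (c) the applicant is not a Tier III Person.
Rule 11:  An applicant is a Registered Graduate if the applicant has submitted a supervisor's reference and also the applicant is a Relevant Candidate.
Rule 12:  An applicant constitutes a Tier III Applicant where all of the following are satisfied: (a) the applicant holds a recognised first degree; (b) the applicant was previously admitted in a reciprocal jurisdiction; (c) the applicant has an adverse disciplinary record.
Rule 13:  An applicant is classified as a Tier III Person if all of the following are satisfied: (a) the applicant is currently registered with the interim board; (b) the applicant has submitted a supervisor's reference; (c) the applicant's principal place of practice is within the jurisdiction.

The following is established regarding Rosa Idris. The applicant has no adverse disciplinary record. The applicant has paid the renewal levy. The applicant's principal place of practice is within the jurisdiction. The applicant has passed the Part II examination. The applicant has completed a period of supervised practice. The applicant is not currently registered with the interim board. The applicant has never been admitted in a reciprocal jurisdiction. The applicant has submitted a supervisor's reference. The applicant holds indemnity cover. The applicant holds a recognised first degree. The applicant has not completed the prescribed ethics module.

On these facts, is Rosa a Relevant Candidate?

Yes

Under rule 12: the applicant holds a recognised first degree? yes; and the applicant was previously admitted in a reciprocal jurisdiction? no; and the applicant has an adverse disciplinary record? no. So the applicant is not a Tier III Applicant.
Under rule 3: the applicant's principal place of practice is within the jurisdiction? yes; and the applicant has passed the Part II examination? yes; and the applicant has not completed the prescribed ethics module? yes. So the applicant is a Chargeable Applicant.
Under rule 8: the applicant has paid the renewal levy? yes; and the applicant is currently registered with the interim board? no. So the applicant is not a Tier VI Practitioner.
Under rule 1: Tier III Applicant (rule 12)? no; or Chargeable Applicant (rule 3)? yes; or Tier VI Practitioner (rule 8)? no. So the applicant is a Relevant Candidate.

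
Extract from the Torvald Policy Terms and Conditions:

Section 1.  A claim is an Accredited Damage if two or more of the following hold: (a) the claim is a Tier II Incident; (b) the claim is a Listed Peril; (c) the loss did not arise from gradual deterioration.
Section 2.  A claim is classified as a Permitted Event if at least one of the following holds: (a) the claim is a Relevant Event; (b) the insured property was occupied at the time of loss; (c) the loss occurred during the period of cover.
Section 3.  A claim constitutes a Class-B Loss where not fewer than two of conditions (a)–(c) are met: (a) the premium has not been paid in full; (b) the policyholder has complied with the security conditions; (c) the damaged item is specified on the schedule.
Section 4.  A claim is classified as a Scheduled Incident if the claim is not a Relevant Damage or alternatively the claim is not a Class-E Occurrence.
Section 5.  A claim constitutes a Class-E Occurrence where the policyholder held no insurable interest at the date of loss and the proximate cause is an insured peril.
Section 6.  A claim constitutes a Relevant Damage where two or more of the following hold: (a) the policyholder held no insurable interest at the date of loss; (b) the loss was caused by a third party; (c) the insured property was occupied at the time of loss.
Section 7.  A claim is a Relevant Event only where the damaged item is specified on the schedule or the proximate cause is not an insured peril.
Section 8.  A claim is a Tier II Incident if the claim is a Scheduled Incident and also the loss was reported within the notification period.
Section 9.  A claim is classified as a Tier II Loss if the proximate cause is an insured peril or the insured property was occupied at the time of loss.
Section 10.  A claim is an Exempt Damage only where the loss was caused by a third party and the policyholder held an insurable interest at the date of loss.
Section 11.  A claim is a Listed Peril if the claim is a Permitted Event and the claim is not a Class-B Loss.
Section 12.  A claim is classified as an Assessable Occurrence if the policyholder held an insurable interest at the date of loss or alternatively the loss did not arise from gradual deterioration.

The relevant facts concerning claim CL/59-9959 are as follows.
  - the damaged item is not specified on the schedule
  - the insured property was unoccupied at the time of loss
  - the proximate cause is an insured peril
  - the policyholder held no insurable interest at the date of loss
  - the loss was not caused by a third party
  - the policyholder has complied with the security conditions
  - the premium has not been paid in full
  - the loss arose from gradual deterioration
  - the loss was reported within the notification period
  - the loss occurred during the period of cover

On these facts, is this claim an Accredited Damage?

No

section 6 — Relevant Damage: the policyholder held no insurable interest at the date of loss? yes; the loss was caused by a third party? no; the insured property was occupied at the time of loss? no — 1 of 3 hold (need ≥2) → not satisfied.
section 5 — Class-E Occurrence: [the policyholder held no insurable interest at the date of loss? yes] AND [the proximate cause is an insured peril? yes] → satisfied.
section 4 — Scheduled Incident: [not a Relevant Damage (section 6)? yes] OR [not a Class-E Occurrence (section 5)? no] → satisfied.
section 8 — Tier II Incident: [Scheduled Incident (section 4)? yes] AND [the loss was reported within the notification period? yes] → satisfied.
section 7 — Relevant Event: [the damaged item is specified on the schedule? no] OR [the proximate cause is not an insured peril? no] → not satisfied.
section 2 — Permitted Event: [Relevant Event (section 7)? no] OR [the insured property was occupied at the time of loss? no] OR [the loss occurred during the period of cover? yes] → satisfied.
section 3 — Class-B Loss: the premium has not been paid in full? yes; the policyholder has complied with the security conditions? yes; the damaged item is specified on the schedule? no — 2 of 3 hold (need ≥2) → satisfied.
section 11 — Listed Peril: [Permitted Event (section 2)? yes] AND [not a Class-B Loss (section 3)? no] → not satisfied.
section 1 — Accredited Damage: Tier II Incident (section 8)? yes; Listed Peril (section 11)? no; the loss did not arise from gradual deterioration? no — 1 of 3 hold (need ≥2) → not satisfied.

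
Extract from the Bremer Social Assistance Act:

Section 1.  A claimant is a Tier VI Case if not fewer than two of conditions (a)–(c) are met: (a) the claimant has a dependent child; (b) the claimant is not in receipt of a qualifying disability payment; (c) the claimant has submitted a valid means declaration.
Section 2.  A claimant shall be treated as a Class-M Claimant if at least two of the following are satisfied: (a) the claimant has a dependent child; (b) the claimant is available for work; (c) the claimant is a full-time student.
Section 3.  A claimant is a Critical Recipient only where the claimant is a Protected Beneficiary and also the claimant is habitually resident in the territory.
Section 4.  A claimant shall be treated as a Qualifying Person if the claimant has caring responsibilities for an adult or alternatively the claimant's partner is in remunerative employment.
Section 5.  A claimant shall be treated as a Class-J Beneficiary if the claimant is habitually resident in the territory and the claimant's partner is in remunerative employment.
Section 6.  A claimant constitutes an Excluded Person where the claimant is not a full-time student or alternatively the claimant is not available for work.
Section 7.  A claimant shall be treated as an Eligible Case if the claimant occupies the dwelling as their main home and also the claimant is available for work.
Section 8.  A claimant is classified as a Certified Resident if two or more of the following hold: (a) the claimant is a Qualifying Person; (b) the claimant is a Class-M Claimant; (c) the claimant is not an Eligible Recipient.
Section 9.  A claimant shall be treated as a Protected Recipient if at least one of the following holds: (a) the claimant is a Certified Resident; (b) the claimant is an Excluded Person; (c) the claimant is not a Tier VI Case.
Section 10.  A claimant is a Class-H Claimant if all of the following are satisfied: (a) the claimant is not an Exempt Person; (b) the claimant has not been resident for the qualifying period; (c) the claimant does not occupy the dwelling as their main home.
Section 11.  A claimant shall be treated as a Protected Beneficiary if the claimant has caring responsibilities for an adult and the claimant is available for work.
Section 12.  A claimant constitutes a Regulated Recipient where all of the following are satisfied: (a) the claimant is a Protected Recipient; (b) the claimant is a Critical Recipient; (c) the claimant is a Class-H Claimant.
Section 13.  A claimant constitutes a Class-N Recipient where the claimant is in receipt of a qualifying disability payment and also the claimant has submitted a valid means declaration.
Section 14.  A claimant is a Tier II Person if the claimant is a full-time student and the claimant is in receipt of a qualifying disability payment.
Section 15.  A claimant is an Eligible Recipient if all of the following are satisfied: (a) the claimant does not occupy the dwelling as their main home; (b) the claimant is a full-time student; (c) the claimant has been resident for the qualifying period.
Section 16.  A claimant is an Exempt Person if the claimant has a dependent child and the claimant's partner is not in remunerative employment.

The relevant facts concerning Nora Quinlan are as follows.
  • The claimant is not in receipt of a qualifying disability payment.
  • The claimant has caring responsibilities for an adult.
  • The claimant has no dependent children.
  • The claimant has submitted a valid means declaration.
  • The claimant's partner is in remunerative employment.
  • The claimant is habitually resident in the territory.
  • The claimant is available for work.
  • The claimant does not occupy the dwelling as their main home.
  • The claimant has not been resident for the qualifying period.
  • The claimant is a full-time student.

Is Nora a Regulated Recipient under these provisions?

Yes

Under section 4: the claimant has caring responsibilities for an adult? yes; or the claimant's partner is in remunerative employment? yes. So the claimant is a Qualifying Person.
Under section 2: the claimant has a dependent child? no; the claimant is available for work? yes; the claimant is a full-time student? yes — 2 of 3 hold (need ≥2) → satisfied.
Under section 15: the claimant does not occupy the dwelling as their main home? yes; and the claimant is a full-time student? yes; and the claimant has been resident for the qualifying period? no. So the claimant is not an Eligible Recipient.
Under section 8: Qualifying Person (section 4)? yes; Class-M Claimant (section 2)? yes; not an Eligible Recipient (section 15)? yes — 3 of 3 hold (need ≥2) → satisfied.
Under section 6: the claimant is not a full-time student? no; or the claimant is not available for work? no. So the claimant is not an Excluded Person.
Under section 1: the claimant has a dependent child? no; the claimant is not in receipt of a qualifying disability payment? yes; the claimant has submitted a valid means declaration? yes — 2 of 3 hold (need ≥2) → satisfied.
Under section 9: Certified Resident (section 8)? yes; or Excluded Person (section 6)? no; or not a Tier VI Case (section 1)? no. So the claimant is a Protected Recipient.
Under section 11: the claimant has caring responsibilities for an adult? yes; and the claimant is available for work? yes. So the claimant is a Protected Beneficiary.
Under section 3: Protected Beneficiary (section 11)? yes; and the claimant is habitually resident in the territory? yes. So the claimant is a Critical Recipient.
Under section 16: the claimant has a dependent child? no; and the claimant's partner is not in remunerative employment? no. So the claimant is not an Exempt Person.
Under section 10: not an Exempt Person (section 16)? yes; and the claimant has not been resident for the qualifying period? yes; and the claimant does not occupy the dwelling as their main home? yes. So the claimant is a Class-H Claimant.
Under section 12: Protected Recipient (section 9)? yes; and Critical Recipient (section 3)? yes; and Class-H Claimant (section 10)? yes. So the claimant is a Regulated Recipient.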